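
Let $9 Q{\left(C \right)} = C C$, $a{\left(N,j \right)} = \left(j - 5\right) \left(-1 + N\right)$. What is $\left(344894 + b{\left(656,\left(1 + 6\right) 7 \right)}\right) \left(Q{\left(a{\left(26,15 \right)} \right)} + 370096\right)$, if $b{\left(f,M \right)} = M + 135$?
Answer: $130108362488$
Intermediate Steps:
$a{\left(N,j \right)} = \left(-1 + N\right) \left(-5 + j\right)$ ($a{\left(N,j \right)} = \left(-5 + j\right) \left(-1 + N\right) = \left(-1 + N\right) \left(-5 + j\right)$)
$b{\left(f,M \right)} = 135 + M$
$Q{\left(C \right)} = \frac{C^{2}}{9}$ ($Q{\left(C \right)} = \frac{C C}{9} = \frac{C^{2}}{9}$)
$\left(344894 + b{\left(656,\left(1 + 6\right) 7 \right)}\right) \left(Q{\left(a{\left(26,15 \right)} \right)} + 370096\right) = \left(344894 + \left(135 + \left(1 + 6\right) 7\right)\right) \left(\frac{\left(5 - 15 - 130 + 26 \cdot 15\right)^{2}}{9} + 370096\right) = \left(344894 + \left(135 + 7 \cdot 7\right)\right) \left(\frac{\left(5 - 15 - 130 + 390\right)^{2}}{9} + 370096\right) = \left(344894 + \left(135 + 49\right)\right) \left(\frac{250^{2}}{9} + 370096\right) = \left(344894 + 184\right) \left(\frac{1}{9} \cdot 62500 + 370096\right) = 345078 \left(\frac{62500}{9} + 370096\right) = 345078 \cdot \frac{3393364}{9} = 130108362488$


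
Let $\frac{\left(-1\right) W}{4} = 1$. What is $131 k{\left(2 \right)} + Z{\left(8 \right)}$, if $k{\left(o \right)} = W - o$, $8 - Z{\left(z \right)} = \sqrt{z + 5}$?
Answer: $-778 - \sqrt{13} \approx -781.61$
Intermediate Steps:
$W = -4$ ($W = \left(-4\right) 1 = -4$)
$Z{\left(z \right)} = 8 - \sqrt{5 + z}$ ($Z{\left(z \right)} = 8 - \sqrt{z + 5} = 8 - \sqrt{5 + z}$)
$k{\left(o \right)} = -4 - o$
$131 k{\left(2 \right)} + Z{\left(8 \right)} = 131 \left(-4 - 2\right) + \left(8 - \sqrt{5 + 8}\right) = 131 \left(-4 - 2\right) + \left(8 - \sqrt{13}\right) = 131 \left(-6\right) + \left(8 - \sqrt{13}\right) = -786 + \left(8 - \sqrt{13}\right) = -778 - \sqrt{13}$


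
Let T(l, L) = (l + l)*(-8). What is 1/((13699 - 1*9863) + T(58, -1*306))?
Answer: 1/2908 ≈ 0.00034388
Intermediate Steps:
T(l, L) = -16*l (T(l, L) = (2*l)*(-8) = -16*l)
1/((13699 - 1*9863) + T(58, -1*306)) = 1/((13699 - 1*9863) - 16*58) = 1/((13699 - 9863) - 928) = 1/(3836 - 928) = 1/2908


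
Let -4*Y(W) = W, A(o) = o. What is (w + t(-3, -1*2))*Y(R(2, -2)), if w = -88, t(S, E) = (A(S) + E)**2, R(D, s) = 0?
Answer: 0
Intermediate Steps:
Y(W) = -W/4
t(S, E) = (E + S)**2 (t(S, E) = (S + E)**2 = (E + S)**2)
(w + t(-3, -1*2))*Y(R(2, -2)) = (-88 + (-1*2 - 3)**2)*(-1/4*0) = (-88 + (-2 - 3)**2)*0 = (-88 + (-5)**2)*0 = (-88 + 25)*0 = -63*0 = 0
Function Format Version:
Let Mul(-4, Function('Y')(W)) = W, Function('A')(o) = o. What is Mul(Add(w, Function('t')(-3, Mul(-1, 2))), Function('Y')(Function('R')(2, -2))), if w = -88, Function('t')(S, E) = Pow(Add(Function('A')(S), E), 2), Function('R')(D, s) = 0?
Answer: 0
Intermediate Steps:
Function('Y')(W) = Mul(Rational(-1, 4), W)
Function('t')(S, E) = Pow(Add(E, S), 2) (Function('t')(S, E) = Pow(Add(S, E), 2) = Pow(Add(E, S), 2))
Mul(Add(w, Function('t')(-3, Mul(-1, 2))), Function('Y')(Function('R')(2, -2))) = Mul(Add(-88, Pow(Add(Mul(-1, 2), -3), 2)), Mul(Rational(-1, 4), 0)) = Mul(Add(-88, Pow(Add(-2, -3), 2)), 0) = Mul(Add(-88, Pow(-5, 2)), 0) = Mul(Add(-88, 25), 0) = Mul(-63, 0) = 0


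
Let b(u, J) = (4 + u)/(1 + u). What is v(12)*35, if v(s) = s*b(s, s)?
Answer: 6720/13 ≈ 516.92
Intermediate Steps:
b(u, J) = (4 + u)/(1 + u)
v(s) = s*(4 + s)/(1 + s) (v(s) = s*((4 + s)/(1 + s)) = s*(4 + s)/(1 + s))
v(12)*35 = (12*(4 + 12)/(1 + 12))*35 = (12*16/13)*35 = (12*(1/13)*16)*35 = (192/13)*35 = 6720/13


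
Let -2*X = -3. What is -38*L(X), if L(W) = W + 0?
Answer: -57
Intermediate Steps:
X = 3/2 (X = -½*(-3) = 3/2 ≈ 1.5000)
L(W) = W
-38*L(X) = -38*3/2 = -57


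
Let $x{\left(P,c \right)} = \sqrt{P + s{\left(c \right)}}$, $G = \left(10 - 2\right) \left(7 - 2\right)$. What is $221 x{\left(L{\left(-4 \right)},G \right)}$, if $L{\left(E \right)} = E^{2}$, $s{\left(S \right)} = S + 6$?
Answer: $221 \sqrt{62} \approx 1740.2$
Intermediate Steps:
$G = 40$ ($G = 8 \cdot 5 = 40$)
$s{\left(S \right)} = 6 + S$
$x{\left(P,c \right)} = \sqrt{6 + P + c}$ ($x{\left(P,c \right)} = \sqrt{P + \left(6 + c\right)} = \sqrt{6 + P + c}$)
$221 x{\left(L{\left(-4 \right)},G \right)} = 221 \sqrt{6 + \left(-4\right)^{2} + 40} = 221 \sqrt{6 + 16 + 40} = 221 \sqrt{62}$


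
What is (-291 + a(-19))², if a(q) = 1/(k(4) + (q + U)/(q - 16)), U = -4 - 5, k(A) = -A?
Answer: 21724921/256 ≈ 84863.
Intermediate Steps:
U = -9
a(q) = 1/(-4 + (-9 + q)/(-16 + q)) (a(q) = 1/(-1*4 + (q - 9)/(q - 16)) = 1/(-4 + (-9 + q)/(-16 + q)))
(-291 + a(-19))² = (-291 + (16 - 1*(-19))/(-55 + 3*(-19)))² = (-291 + (16 + 19)/(-55 - 57))² = (-291 + 35/(-112))² = (-291 - 1/112*35)² = (-291 - 5/16)² = (-4661/16)² = 21724921/256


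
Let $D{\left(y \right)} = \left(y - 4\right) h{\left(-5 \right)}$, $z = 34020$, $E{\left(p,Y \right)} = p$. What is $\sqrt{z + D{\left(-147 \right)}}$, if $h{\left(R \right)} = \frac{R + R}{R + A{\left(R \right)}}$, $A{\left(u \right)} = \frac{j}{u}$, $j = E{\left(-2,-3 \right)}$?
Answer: $\frac{\sqrt{17822930}}{23} \approx 183.55$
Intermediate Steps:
$j = -2$
$A{\left(u \right)} = - \frac{2}{u}$
$h{\left(R \right)} = \frac{2 R}{R - \frac{2}{R}}$ ($h{\left(R \right)} = \frac{R + R}{R - \frac{2}{R}} = \frac{2 R}{R - \frac{2}{R}}$)
$D{\left(y \right)} = - \frac{200}{23} + \frac{50 y}{23}$ ($D{\left(y \right)} = \left(y - 4\right) \frac{2 \left(-5\right)^{2}}{-2 + \left(-5\right)^{2}} = \left(-4 + y\right) 2 \cdot 25 \frac{1}{-2 + 25} = \left(-4 + y\right) 2 \cdot 25 \cdot \frac{1}{23} = \left(-4 + y\right) \frac{50}{23} = - \frac{200}{23} + \frac{50 y}{23}$)
$\sqrt{z + D{\left(-147 \right)}} = \sqrt{34020 + \left(- \frac{200}{23} + \frac{50}{23} \left(-147\right)\right)} = \sqrt{34020 - \frac{7550}{23}} = \sqrt{\frac{774910}{23}} = \frac{\sqrt{17822930}}{23}$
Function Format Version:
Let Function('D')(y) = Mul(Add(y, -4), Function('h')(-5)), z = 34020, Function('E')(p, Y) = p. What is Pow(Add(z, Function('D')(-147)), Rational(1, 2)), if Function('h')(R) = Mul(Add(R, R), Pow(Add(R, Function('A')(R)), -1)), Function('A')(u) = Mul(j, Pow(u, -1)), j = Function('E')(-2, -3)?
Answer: Mul(Rational(1, 23), Pow(17822930, Rational(1, 2))) ≈ 183.55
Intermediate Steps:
j = -2
Function('A')(u) = Mul(-2, Pow(u, -1))
Function('h')(R) = Mul(2, R, Pow(Add(R, Mul(-2, Pow(R, -1))), -1)) (Function('h')(R) = Mul(Add(R, R), Pow(Add(R, Mul(-2, Pow(R, -1))), -1)) = Mul(Mul(2, R), Pow(Add(R, Mul(-2, Pow(R, -1))), -1)) = Mul(2, R, Pow(Add(R, Mul(-2, Pow(R, -1))), -1)))
Function('D')(y) = Add(Rational(-200, 23), Mul(Rational(50, 23), y)) (Function('D')(y) = Mul(Add(y, -4), Mul(2, Pow(-5, 2), Pow(Add(-2, Pow(-5, 2)), -1))) = Mul(Add(-4, y), Mul(2, 25, Pow(Add(-2, 25), -1))) = Mul(Add(-4, y), Mul(2, 25, Pow(23, -1))) = Mul(Add(-4, y), Mul(2, 25, Rational(1, 23))) = Mul(Add(-4, y), Rational(50, 23)) = Add(Rational(-200, 23), Mul(Rational(50, 23), y)))
Pow(Add(z, Function('D')(-147)), Rational(1, 2)) = Pow(Add(34020, Add(Rational(-200, 23), Mul(Rational(50, 23), -147))), Rational(1, 2)) = Pow(Add(34020, Add(Rational(-200, 23), Rational(-7350, 23))), Rational(1, 2)) = Pow(Add(34020, Rational(-7550, 23)), Rational(1, 2)) = Pow(Rational(774910, 23), Rational(1, 2)) = Mul(Rational(1, 23), Pow(17822930, Rational(1, 2)))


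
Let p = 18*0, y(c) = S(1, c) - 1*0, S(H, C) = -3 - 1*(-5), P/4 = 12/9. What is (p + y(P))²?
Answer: 4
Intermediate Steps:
P = 16/3 (P = 4*(12/9) = 4*(12*(⅑)) = 4*(4/3) = 16/3 ≈ 5.3333)
S(H, C) = 2 (S(H, C) = -3 + 5 = 2)
y(c) = 2 (y(c) = 2 - 1*0 = 2 + 0 = 2)
p = 0
(p + y(P))² = (0 + 2)² = 2² = 4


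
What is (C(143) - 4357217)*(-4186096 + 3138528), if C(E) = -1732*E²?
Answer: 41666896729680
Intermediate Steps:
(C(143) - 4357217)*(-4186096 + 3138528) = (-1732*143² - 4357217)*(-4186096 + 3138528) = (-1732*20449 - 4357217)*(-1047568) = (-35417668 - 4357217)*(-1047568) = -39774885*(-1047568) = 41666896729680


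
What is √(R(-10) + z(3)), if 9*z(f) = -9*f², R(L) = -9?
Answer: 3*I*√2 ≈ 4.2426*I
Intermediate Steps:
z(f) = -f² (z(f) = (-9*f²)/9 = -f²)
√(R(-10) + z(3)) = √(-9 - 1*3²) = √(-9 - 1*9) = √(-9 - 9) = √(-18) = 3*I*√2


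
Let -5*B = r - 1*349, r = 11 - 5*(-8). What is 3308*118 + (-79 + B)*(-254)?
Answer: 1976358/5 ≈ 3.9527e+5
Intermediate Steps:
r = 51 (r = 11 + 40 = 51)
B = 298/5 (B = -(51 - 1*349)/5 = -(51 - 349)/5 = -⅕*(-298) = 298/5 ≈ 59.600)
3308*118 + (-79 + B)*(-254) = 3308*118 + (-79 + 298/5)*(-254) = 390344 - 97/5*(-254) = 390344 + 24638/5 = 1976358/5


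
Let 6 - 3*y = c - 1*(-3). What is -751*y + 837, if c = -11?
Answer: -8003/3 ≈ -2667.7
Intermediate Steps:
y = 14/3 (y = 2 - (-11 - 1*(-3))/3 = 2 - (-11 + 3)/3 = 2 - 1/3*(-8) = 2 + 8/3 = 14/3 ≈ 4.6667)
-751*y + 837 = -751*14/3 + 837 = -10514/3 + 837 = -8003/3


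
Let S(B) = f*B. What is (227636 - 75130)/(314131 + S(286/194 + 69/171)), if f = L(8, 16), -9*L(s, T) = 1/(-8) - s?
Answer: 30355404264/62526228179 ≈ 0.48548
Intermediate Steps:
L(s, T) = 1/72 + s/9 (L(s, T) = -(1/(-8) - s)/9 = -(-⅛ - s)/9 = 1/72 + s/9)
f = 65/72 (f = 1/72 + (⅑)*8 = 1/72 + 8/9 = 65/72 ≈ 0.90278)
S(B) = 65*B/72
(227636 - 75130)/(314131 + S(286/194 + 69/171)) = (227636 - 75130)/(314131 + 65*(286/194 + 69/171)/72) = 152506/(314131 + 65*(286*(1/194) + 69*(1/171))/72) = 152506/(314131 + 65*(143/97 + 23/57)/72) = 152506/(314131 + (65/72)*(10382/5529)) = 152506/(314131 + 337415/199044) = 152506/(62526228179/199044) = 152506*(199044/62526228179) = 30355404264/62526228179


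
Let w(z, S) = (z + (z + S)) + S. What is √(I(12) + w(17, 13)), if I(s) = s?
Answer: 6*√2 ≈ 8.4853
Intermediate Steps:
w(z, S) = 2*S + 2*z (w(z, S) = (z + (S + z)) + S = (S + 2*z) + S = 2*S + 2*z)
√(I(12) + w(17, 13)) = √(12 + (2*13 + 2*17)) = √(12 + (26 + 34)) = √(12 + 60) = √72 = 6*√2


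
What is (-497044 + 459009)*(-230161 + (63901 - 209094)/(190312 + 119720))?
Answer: 2714079482822075/310032 ≈ 8.7542e+9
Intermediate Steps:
(-497044 + 459009)*(-230161 + (63901 - 209094)/(190312 + 119720)) = -38035*(-230161 - 145193/310032) = -38035*(-71357420345/310032) = 2714079482822075/310032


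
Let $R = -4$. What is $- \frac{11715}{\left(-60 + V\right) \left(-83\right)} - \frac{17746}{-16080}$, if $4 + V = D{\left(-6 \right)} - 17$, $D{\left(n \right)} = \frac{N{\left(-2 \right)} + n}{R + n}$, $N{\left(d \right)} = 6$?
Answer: $- \frac{3837269}{6005880} \approx -0.63892$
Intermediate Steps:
$D{\left(n \right)} = \frac{6 + n}{-4 + n}$
$V = -21$ ($V = -4 - \left(17 - \frac{6 - 6}{-4 - 6}\right) = -4 - \left(17 - \frac{1}{-10} \cdot 0\right) = -4 - 17 = -21$)
$- \frac{11715}{\left(-60 + V\right) \left(-83\right)} - \frac{17746}{-16080} = - \frac{11715}{\left(-60 - 21\right) \left(-83\right)} - \frac{17746}{-16080} = - \frac{11715}{\left(-81\right) \left(-83\right)} - - \frac{8873}{8040} = - \frac{11715}{6723} + \frac{8873}{8040} = \left(-11715\right) \frac{1}{6723} + \frac{8873}{8040} = - \frac{3905}{2241} + \frac{8873}{8040} = - \frac{3837269}{6005880}$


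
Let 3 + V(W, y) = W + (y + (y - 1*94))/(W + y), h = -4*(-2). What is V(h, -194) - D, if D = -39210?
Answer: 3647236/93 ≈ 39218.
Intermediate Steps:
h = 8
V(W, y) = -3 + W + (-94 + 2*y)/(W + y) (V(W, y) = -3 + (W + (y + (y - 1*94))/(W + y)) = -3 + (W + (y + (y - 94))/(W + y)) = -3 + (W + (y + (-94 + y))/(W + y)) = -3 + (W + (-94 + 2*y)/(W + y)) = -3 + W + (-94 + 2*y)/(W + y))
V(h, -194) - D = (-94 + 8**2 - 1*(-194) - 3*8 + 8*(-194))/(8 - 194) - 1*(-39210) = (-94 + 64 + 194 - 24 - 1552)/(-186) + 39210 = -1/186*(-1412) + 39210 = 706/93 + 39210 = 3647236/93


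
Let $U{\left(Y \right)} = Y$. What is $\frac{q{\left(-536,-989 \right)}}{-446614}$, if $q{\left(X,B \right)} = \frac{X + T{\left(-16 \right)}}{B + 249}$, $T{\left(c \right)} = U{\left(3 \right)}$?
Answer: $- \frac{533}{330494360} \approx -1.6127 \cdot 10^{-6}$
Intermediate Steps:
$T{\left(c \right)} = 3$
$q{\left(X,B \right)} = \frac{3 + X}{249 + B}$ ($q{\left(X,B \right)} = \frac{X + 3}{B + 249} = \frac{3 + X}{249 + B}$)
$\frac{q{\left(-536,-989 \right)}}{-446614} = \frac{\frac{1}{249 - 989} \left(3 - 536\right)}{-446614} = \frac{1}{-740} \left(-533\right) \left(- \frac{1}{446614}\right) = \left(- \frac{1}{740}\right) \left(-533\right) \left(- \frac{1}{446614}\right) = \frac{533}{740} \left(- \frac{1}{446614}\right) = - \frac{533}{330494360}$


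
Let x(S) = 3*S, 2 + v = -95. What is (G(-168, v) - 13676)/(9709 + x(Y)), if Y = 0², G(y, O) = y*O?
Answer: 2620/9709 ≈ 0.26985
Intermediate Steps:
v = -97 (v = -2 - 95 = -97)
G(y, O) = O*y
Y = 0
(G(-168, v) - 13676)/(9709 + x(Y)) = (-97*(-168) - 13676)/(9709 + 3*0) = (16296 - 13676)/(9709 + 0) = 2620/9709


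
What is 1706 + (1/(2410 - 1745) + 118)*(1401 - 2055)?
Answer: -50185544/665 ≈ -75467.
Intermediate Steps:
1706 + (1/(2410 - 1745) + 118)*(1401 - 2055) = 1706 + (1/665 + 118)*(-654) = 1706 + (78471/665)*(-654) = 1706 - 51320034/665 = -50185544/665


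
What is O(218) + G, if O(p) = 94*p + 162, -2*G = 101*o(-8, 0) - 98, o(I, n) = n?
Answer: 20703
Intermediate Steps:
G = 49 (G = -(101*0 - 98)/2 = -(0 - 98)/2 = -½*(-98) = 49)
O(p) = 162 + 94*p
O(218) + G = (162 + 94*218) + 49 = (162 + 20492) + 49 = 20654 + 49 = 20703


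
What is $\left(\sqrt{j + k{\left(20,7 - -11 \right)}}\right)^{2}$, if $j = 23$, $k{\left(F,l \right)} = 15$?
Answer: $38$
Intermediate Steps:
$\left(\sqrt{j + k{\left(20,7 - -11 \right)}}\right)^{2} = \left(\sqrt{23 + 15}\right)^{2} = \left(\sqrt{38}\right)^{2} = 38$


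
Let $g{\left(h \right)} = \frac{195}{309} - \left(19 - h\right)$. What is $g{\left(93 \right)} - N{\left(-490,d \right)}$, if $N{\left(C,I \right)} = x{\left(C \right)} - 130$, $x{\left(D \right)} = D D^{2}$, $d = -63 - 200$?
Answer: $\frac{12117868077}{103} \approx 1.1765 \cdot 10^{8}$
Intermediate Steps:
$d = -263$ ($d = -63 - 200 = -263$)
$x{\left(D \right)} = D^{3}$
$N{\left(C,I \right)} = -130 + C^{3}$ ($N{\left(C,I \right)} = C^{3} - 130 = -130 + C^{3}$)
$g{\left(h \right)} = - \frac{1892}{103} + h$ ($g{\left(h \right)} = 195 \cdot \frac{1}{309} + \left(-19 + h\right) = \frac{65}{103} + \left(-19 + h\right) = - \frac{1892}{103} + h$)
$g{\left(93 \right)} - N{\left(-490,d \right)} = \left(- \frac{1892}{103} + 93\right) - \left(-130 + \left(-490\right)^{3}\right) = \frac{7687}{103} - \left(-130 - 117649000\right) = \frac{7687}{103} - -117649130 = \frac{7687}{103} + 117649130 = \frac{12117868077}{103}$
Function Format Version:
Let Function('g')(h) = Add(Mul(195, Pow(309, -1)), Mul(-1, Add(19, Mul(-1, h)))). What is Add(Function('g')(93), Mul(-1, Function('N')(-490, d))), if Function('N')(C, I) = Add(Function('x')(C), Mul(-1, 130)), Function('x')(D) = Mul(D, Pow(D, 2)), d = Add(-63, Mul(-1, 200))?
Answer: Rational(12117868077, 103) ≈ 1.1765e+8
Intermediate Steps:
d = -263 (d = Add(-63, -200) = -263)
Function('x')(D) = Pow(D, 3)
Function('N')(C, I) = Add(-130, Pow(C, 3)) (Function('N')(C, I) = Add(Pow(C, 3), Mul(-1, 130)) = Add(Pow(C, 3), -130) = Add(-130, Pow(C, 3)))
Function('g')(h) = Add(Rational(-1892, 103), h) (Function('g')(h) = Add(Mul(195, Rational(1, 309)), Add(-19, h)) = Add(Rational(65, 103), Add(-19, h)) = Add(Rational(-1892, 103), h))
Add(Function('g')(93), Mul(-1, Function('N')(-490, d))) = Add(Add(Rational(-1892, 103), 93), Mul(-1, Add(-130, Pow(-490, 3)))) = Add(Rational(7687, 103), Mul(-1, Add(-130, -117649000))) = Add(Rational(7687, 103), Mul(-1, -117649130)) = Add(Rational(7687, 103), 117649130) = Rational(12117868077, 103)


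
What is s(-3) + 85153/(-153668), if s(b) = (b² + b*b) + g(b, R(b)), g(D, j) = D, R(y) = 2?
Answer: 2219867/153668 ≈ 14.446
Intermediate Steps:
s(b) = b + 2*b² (s(b) = (b² + b*b) + b = (b² + b²) + b = 2*b² + b = b + 2*b²)
s(-3) + 85153/(-153668) = -3*(1 + 2*(-3)) + 85153/(-153668) = -3*(1 - 6) + 85153*(-1/153668) = -3*(-5) - 85153/153668 = 15 - 85153/153668 = 2219867/153668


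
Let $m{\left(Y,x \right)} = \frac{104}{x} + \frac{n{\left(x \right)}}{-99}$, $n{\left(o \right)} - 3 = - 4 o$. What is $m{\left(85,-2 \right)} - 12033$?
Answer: $- \frac{108766}{9} \approx -12085.0$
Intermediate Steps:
$n{\left(o \right)} = 3 - 4 o$
$m{\left(Y,x \right)} = - \frac{1}{33} + \frac{104}{x} + \frac{4 x}{99}$ ($m{\left(Y,x \right)} = \frac{104}{x} + \frac{3 - 4 x}{-99} = \frac{104}{x} + \left(3 - 4 x\right) \left(- \frac{1}{99}\right) = \frac{104}{x} + \left(- \frac{1}{33} + \frac{4 x}{99}\right) = - \frac{1}{33} + \frac{104}{x} + \frac{4 x}{99}$)
$m{\left(85,-2 \right)} - 12033 = \frac{10296 - 2 \left(-3 + 4 \left(-2\right)\right)}{99 \left(-2\right)} - 12033 = \frac{1}{99} \left(- \frac{1}{2}\right) \left(10296 - 2 \left(-3 - 8\right)\right) - 12033 = \frac{1}{99} \left(- \frac{1}{2}\right) \left(10296 - -22\right) - 12033 = \frac{1}{99} \left(- \frac{1}{2}\right) \left(10296 + 22\right) - 12033 = \frac{1}{99} \left(- \frac{1}{2}\right) 10318 - 12033 = - \frac{469}{9} - 12033 = - \frac{108766}{9}$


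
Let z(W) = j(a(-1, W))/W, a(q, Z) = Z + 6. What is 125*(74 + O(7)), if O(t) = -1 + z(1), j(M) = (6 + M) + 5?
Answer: 11375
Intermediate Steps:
a(q, Z) = 6 + Z
j(M) = 11 + M
z(W) = (17 + W)/W (z(W) = (11 + (6 + W))/W = (17 + W)/W)
O(t) = 17 (O(t) = -1 + (17 + 1)/1 = -1 + 1*18 = -1 + 18 = 17)
125*(74 + O(7)) = 125*(74 + 17) = 125*91 = 11375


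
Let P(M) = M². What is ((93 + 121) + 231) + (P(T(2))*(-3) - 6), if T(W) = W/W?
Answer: 436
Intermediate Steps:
T(W) = 1
((93 + 121) + 231) + (P(T(2))*(-3) - 6) = ((93 + 121) + 231) + (1²*(-3) - 6) = (214 + 231) + (1*(-3) - 6) = 445 + (-3 - 6) = 445 - 9 = 436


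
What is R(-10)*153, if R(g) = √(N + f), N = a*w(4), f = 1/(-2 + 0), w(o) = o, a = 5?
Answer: 153*√78/2 ≈ 675.63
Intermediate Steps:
f = -½ (f = 1/(-2) = -½ ≈ -0.50000)
N = 20 (N = 5*4 = 20)
R(g) = √78/2 (R(g) = √(20 - ½) = √(39/2) = √78/2)
R(-10)*153 = (√78/2)*153 = 153*√78/2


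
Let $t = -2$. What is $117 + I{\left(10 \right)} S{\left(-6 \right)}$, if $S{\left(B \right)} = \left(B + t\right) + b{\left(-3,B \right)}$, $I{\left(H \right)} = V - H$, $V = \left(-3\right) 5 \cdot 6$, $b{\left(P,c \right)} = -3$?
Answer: $1217$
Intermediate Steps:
$V = -90$ ($V = \left(-15\right) 6 = -90$)
$I{\left(H \right)} = -90 - H$
$S{\left(B \right)} = -5 + B$ ($S{\left(B \right)} = \left(B - 2\right) - 3 = \left(-2 + B\right) - 3 = -5 + B$)
$117 + I{\left(10 \right)} S{\left(-6 \right)} = 117 + \left(-90 - 10\right) \left(-5 - 6\right) = 117 + \left(-90 - 10\right) \left(-11\right) = 117 - -1100 = 117 + 1100 = 1217$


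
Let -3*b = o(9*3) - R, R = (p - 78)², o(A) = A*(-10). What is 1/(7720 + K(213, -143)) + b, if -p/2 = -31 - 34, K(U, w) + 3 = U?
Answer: 23583823/23790 ≈ 991.33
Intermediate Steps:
K(U, w) = -3 + U
o(A) = -10*A
p = 130 (p = -2*(-31 - 34) = -2*(-65) = 130)
R = 2704 (R = (130 - 78)² = 52² = 2704)
b = 2974/3 (b = -(-90*3 - 1*2704)/3 = -(-10*27 - 2704)/3 = -(-270 - 2704)/3 = -⅓*(-2974) = 2974/3 ≈ 991.33)
1/(7720 + K(213, -143)) + b = 1/(7720 + (-3 + 213)) + 2974/3 = 1/(7720 + 210) + 2974/3 = 1/7930 + 2974/3 = 23583823/23790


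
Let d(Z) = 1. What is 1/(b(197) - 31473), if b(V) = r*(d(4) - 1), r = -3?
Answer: -1/31473 ≈ -3.1773e-5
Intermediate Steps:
b(V) = 0 (b(V) = -3*(1 - 1) = -3*0 = 0)
1/(b(197) - 31473) = 1/(0 - 31473) = 1/(-31473) = -1/31473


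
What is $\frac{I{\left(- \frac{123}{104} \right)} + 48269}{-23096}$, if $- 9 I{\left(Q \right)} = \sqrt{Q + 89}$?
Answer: $- \frac{48269}{23096} + \frac{\sqrt{237458}}{10808928} \approx -2.0899$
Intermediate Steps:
$I{\left(Q \right)} = - \frac{\sqrt{89 + Q}}{9}$ ($I{\left(Q \right)} = - \frac{\sqrt{Q + 89}}{9} = - \frac{\sqrt{89 + Q}}{9}$)
$\frac{I{\left(- \frac{123}{104} \right)} + 48269}{-23096} = \frac{- \frac{\sqrt{89 - \frac{123}{104}}}{9} + 48269}{-23096} = \left(- \frac{\sqrt{89 - \frac{123}{104}}}{9} + 48269\right) \left(- \frac{1}{23096}\right) = \left(- \frac{\sqrt{\frac{9133}{104}}}{9} + 48269\right) \left(- \frac{1}{23096}\right) = \left(- \frac{\frac{1}{52} \sqrt{237458}}{9} + 48269\right) \left(- \frac{1}{23096}\right) = \left(- \frac{\sqrt{237458}}{468} + 48269\right) \left(- \frac{1}{23096}\right) = \left(48269 - \frac{\sqrt{237458}}{468}\right) \left(- \frac{1}{23096}\right) = - \frac{48269}{23096} + \frac{\sqrt{237458}}{10808928}$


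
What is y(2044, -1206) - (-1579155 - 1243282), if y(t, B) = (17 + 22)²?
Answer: 2823958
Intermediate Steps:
y(t, B) = 1521 (y(t, B) = 39² = 1521)
y(2044, -1206) - (-1579155 - 1243282) = 1521 - (-1579155 - 1243282) = 1521 - 1*(-2822437) = 1521 + 2822437 = 2823958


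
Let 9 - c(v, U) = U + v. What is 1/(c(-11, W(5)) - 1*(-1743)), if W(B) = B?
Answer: 1/1758 ≈ 0.00056883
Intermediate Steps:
c(v, U) = 9 - U - v (c(v, U) = 9 - (U + v) = 9 + (-U - v) = 9 - U - v)
1/(c(-11, W(5)) - 1*(-1743)) = 1/((9 - 1*5 - 1*(-11)) - 1*(-1743)) = 1/((9 - 5 + 11) + 1743) = 1/(15 + 1743) = 1/1758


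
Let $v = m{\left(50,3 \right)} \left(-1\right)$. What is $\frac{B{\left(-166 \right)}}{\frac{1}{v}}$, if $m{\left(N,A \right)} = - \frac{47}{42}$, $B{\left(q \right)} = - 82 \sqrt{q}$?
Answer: $- \frac{1927 i \sqrt{166}}{21} \approx - 1182.3 i$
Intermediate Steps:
$m{\left(N,A \right)} = - \frac{47}{42}$ ($m{\left(N,A \right)} = \left(-47\right) \frac{1}{42} = - \frac{47}{42}$)
$v = \frac{47}{42}$ ($v = \left(- \frac{47}{42}\right) \left(-1\right) = \frac{47}{42} \approx 1.119$)
$\frac{B{\left(-166 \right)}}{\frac{1}{v}} = \frac{\left(-82\right) \sqrt{-166}}{\frac{1}{\frac{47}{42}}} = \frac{\left(-82\right) i \sqrt{166}}{\frac{42}{47}} = - 82 i \sqrt{166} \cdot \frac{47}{42} = - \frac{1927 i \sqrt{166}}{21}$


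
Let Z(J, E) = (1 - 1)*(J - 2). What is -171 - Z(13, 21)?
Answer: -171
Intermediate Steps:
Z(J, E) = 0 (Z(J, E) = 0*(-2 + J) = 0)
-171 - Z(13, 21) = -171 - 1*0 = -171 + 0 = -171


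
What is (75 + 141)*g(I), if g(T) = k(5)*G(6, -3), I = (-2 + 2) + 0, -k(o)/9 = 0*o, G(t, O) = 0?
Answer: 0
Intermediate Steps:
k(o) = 0 (k(o) = -0*o = -9*0 = 0)
I = 0 (I = 0 + 0 = 0)
g(T) = 0 (g(T) = 0*0 = 0)
(75 + 141)*g(I) = (75 + 141)*0 = 216*0 = 0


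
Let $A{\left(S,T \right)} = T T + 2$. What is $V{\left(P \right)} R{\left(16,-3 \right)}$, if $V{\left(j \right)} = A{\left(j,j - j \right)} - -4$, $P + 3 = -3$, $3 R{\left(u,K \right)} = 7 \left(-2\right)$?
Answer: $-28$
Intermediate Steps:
$R{\left(u,K \right)} = - \frac{14}{3}$ ($R{\left(u,K \right)} = \frac{7 \left(-2\right)}{3} = \frac{1}{3} \left(-14\right) = - \frac{14}{3}$)
$P = -6$ ($P = -3 - 3 = -6$)
$A{\left(S,T \right)} = 2 + T^{2}$ ($A{\left(S,T \right)} = T^{2} + 2 = 2 + T^{2}$)
$V{\left(j \right)} = 6$ ($V{\left(j \right)} = \left(2 + \left(j - j\right)^{2}\right) - -4 = \left(2 + 0^{2}\right) + 4 = \left(2 + 0\right) + 4 = 2 + 4 = 6$)
$V{\left(P \right)} R{\left(16,-3 \right)} = 6 \left(- \frac{14}{3}\right) = -28$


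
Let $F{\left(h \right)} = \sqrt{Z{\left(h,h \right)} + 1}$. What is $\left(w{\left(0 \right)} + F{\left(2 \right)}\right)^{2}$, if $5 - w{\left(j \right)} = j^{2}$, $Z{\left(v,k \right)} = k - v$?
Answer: $36$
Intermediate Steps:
$w{\left(j \right)} = 5 - j^{2}$
$F{\left(h \right)} = 1$ ($F{\left(h \right)} = \sqrt{\left(h - h\right) + 1} = \sqrt{0 + 1} = \sqrt{1} = 1$)
$\left(w{\left(0 \right)} + F{\left(2 \right)}\right)^{2} = \left(\left(5 - 0^{2}\right) + 1\right)^{2} = \left(\left(5 - 0\right) + 1\right)^{2} = \left(\left(5 + 0\right) + 1\right)^{2} = \left(5 + 1\right)^{2} = 6^{2} = 36$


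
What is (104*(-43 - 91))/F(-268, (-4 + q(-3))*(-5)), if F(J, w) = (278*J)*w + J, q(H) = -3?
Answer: 52/9731 ≈ 0.0053438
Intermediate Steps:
F(J, w) = J + 278*J*w (F(J, w) = 278*J*w + J = J + 278*J*w)
(104*(-43 - 91))/F(-268, (-4 + q(-3))*(-5)) = (104*(-43 - 91))/((-268*(1 + 278*((-4 - 3)*(-5))))) = (104*(-134))/((-268*(1 + 278*(-7*(-5))))) = -13936*(-1/(268*(1 + 278*35))) = -13936*(-1/(268*(1 + 9730))) = -13936/((-268*9731)) = -13936/(-2607908) = -13936*(-1/2607908) = 52/9731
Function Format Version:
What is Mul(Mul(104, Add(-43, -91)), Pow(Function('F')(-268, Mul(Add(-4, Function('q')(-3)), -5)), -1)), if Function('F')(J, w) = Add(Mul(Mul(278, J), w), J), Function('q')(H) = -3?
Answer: Rational(52, 9731) ≈ 0.0053438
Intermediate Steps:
Function('F')(J, w) = Add(J, Mul(278, J, w)) (Function('F')(J, w) = Add(Mul(278, J, w), J) = Add(J, Mul(278, J, w)))
Mul(Mul(104, Add(-43, -91)), Pow(Function('F')(-268, Mul(Add(-4, Function('q')(-3)), -5)), -1)) = Mul(Mul(104, Add(-43, -91)), Pow(Mul(-268, Add(1, Mul(278, Mul(Add(-4, -3), -5)))), -1)) = Mul(Mul(104, -134), Pow(Mul(-268, Add(1, Mul(278, Mul(-7, -5)))), -1)) = Mul(-13936, Pow(Mul(-268, Add(1, Mul(278, 35))), -1)) = Mul(-13936, Pow(Mul(-268, Add(1, 9730)), -1)) = Mul(-13936, Pow(Mul(-268, 9731), -1)) = Mul(-13936, Pow(-2607908, -1)) = Mul(-13936, Rational(-1, 2607908)) = Rational(52, 9731)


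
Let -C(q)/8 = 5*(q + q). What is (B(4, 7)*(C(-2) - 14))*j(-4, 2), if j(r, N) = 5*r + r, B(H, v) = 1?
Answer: -3504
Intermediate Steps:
C(q) = -80*q (C(q) = -40*(q + q) = -40*2*q = -80*q)
j(r, N) = 6*r
(B(4, 7)*(C(-2) - 14))*j(-4, 2) = (1*(-80*(-2) - 14))*(6*(-4)) = (1*(160 - 14))*(-24) = (1*146)*(-24) = 146*(-24) = -3504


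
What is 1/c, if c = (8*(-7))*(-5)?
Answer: 1/280 ≈ 0.0035714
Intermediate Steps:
c = 280 (c = -56*(-5) = 280)
1/c = 1/280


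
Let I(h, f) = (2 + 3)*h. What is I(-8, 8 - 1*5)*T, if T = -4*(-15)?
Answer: -2400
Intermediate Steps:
I(h, f) = 5*h
T = 60
I(-8, 8 - 1*5)*T = (5*(-8))*60 = -40*60 = -2400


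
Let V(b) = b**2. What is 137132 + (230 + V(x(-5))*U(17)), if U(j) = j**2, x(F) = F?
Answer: 144587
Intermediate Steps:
137132 + (230 + V(x(-5))*U(17)) = 137132 + (230 + (-5)**2*17**2) = 137132 + (230 + 25*289) = 137132 + (230 + 7225) = 137132 + 7455 = 144587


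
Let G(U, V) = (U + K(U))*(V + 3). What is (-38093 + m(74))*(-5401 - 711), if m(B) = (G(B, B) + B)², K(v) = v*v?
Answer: -1116608844718496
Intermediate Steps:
K(v) = v²
G(U, V) = (3 + V)*(U + U²) (G(U, V) = (U + U²)*(V + 3) = (U + U²)*(3 + V) = (3 + V)*(U + U²))
m(B) = (B + B*(3 + B² + 4*B))² (m(B) = (B*(3 + B + 3*B + B*B) + B)² = (B*(3 + B + 3*B + B²) + B)² = (B*(3 + B² + 4*B) + B)² = (B + B*(3 + B² + 4*B))²)
(-38093 + m(74))*(-5401 - 711) = (-38093 + 74²*(4 + 74² + 4*74)²)*(-5401 - 711) = (-38093 + 5476*(4 + 5476 + 296)²)*(-6112) = (-38093 + 5476*5776²)*(-6112) = (-38093 + 5476*33362176)*(-6112) = (-38093 + 182691275776)*(-6112) = 182691237683*(-6112) = -1116608844718496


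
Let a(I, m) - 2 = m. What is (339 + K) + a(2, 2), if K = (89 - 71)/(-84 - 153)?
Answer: 27091/79 ≈ 342.92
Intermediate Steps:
a(I, m) = 2 + m
K = -6/79 (K = 18/(-237) = 18*(-1/237) = -6/79 ≈ -0.075949)
(339 + K) + a(2, 2) = (339 - 6/79) + (2 + 2) = 26775/79 + 4 = 27091/79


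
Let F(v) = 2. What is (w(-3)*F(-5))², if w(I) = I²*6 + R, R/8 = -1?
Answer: 8464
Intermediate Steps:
R = -8 (R = 8*(-1) = -8)
w(I) = -8 + 6*I² (w(I) = I²*6 - 8 = 6*I² - 8 = -8 + 6*I²)
(w(-3)*F(-5))² = ((-8 + 6*(-3)²)*2)² = ((-8 + 6*9)*2)² = ((-8 + 54)*2)² = (46*2)² = 92² = 8464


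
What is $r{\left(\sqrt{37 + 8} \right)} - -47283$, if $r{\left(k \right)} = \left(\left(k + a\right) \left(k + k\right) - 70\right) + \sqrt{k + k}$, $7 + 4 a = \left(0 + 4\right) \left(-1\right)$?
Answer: $47303 - \frac{33 \sqrt{5}}{2} + \sqrt[4]{5} \sqrt{6} \approx 47270.0$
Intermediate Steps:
$a = - \frac{11}{4}$ ($a = - \frac{7}{4} + \frac{\left(0 + 4\right) \left(-1\right)}{4} = - \frac{7}{4} + \frac{4 \left(-1\right)}{4} = - \frac{7}{4} + \frac{1}{4} \left(-4\right) = - \frac{7}{4} - 1 = - \frac{11}{4} \approx -2.75$)
$r{\left(k \right)} = -70 + \sqrt{2} \sqrt{k} + 2 k \left(- \frac{11}{4} + k\right)$ ($r{\left(k \right)} = \left(\left(k - \frac{11}{4}\right) \left(k + k\right) - 70\right) + \sqrt{k + k} = \left(\left(- \frac{11}{4} + k\right) 2 k - 70\right) + \sqrt{2 k} = \left(2 k \left(- \frac{11}{4} + k\right) - 70\right) + \sqrt{2} \sqrt{k} = \left(-70 + 2 k \left(- \frac{11}{4} + k\right)\right) + \sqrt{2} \sqrt{k} = -70 + \sqrt{2} \sqrt{k} + 2 k \left(- \frac{11}{4} + k\right)$)
$r{\left(\sqrt{37 + 8} \right)} - -47283 = \left(-70 + 2 \left(\sqrt{37 + 8}\right)^{2} - \frac{11 \sqrt{37 + 8}}{2} + \sqrt{2} \sqrt{\sqrt{37 + 8}}\right) - -47283 = \left(-70 + 2 \left(\sqrt{45}\right)^{2} - \frac{11 \sqrt{45}}{2} + \sqrt{2} \sqrt{\sqrt{45}}\right) + 47283 = \left(-70 + 2 \left(3 \sqrt{5}\right)^{2} - \frac{11 \cdot 3 \sqrt{5}}{2} + \sqrt{2} \sqrt{3 \sqrt{5}}\right) + 47283 = \left(-70 + 2 \cdot 45 - \frac{33 \sqrt{5}}{2} + \sqrt{2} \sqrt{3} \sqrt[4]{5}\right) + 47283 = \left(-70 + 90 - \frac{33 \sqrt{5}}{2} + \sqrt[4]{5} \sqrt{6}\right) + 47283 = \left(20 - \frac{33 \sqrt{5}}{2} + \sqrt[4]{5} \sqrt{6}\right) + 47283 = 47303 - \frac{33 \sqrt{5}}{2} + \sqrt[4]{5} \sqrt{6}$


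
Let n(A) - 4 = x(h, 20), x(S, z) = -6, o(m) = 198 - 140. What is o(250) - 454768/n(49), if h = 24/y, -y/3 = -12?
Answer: 227442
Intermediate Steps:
y = 36 (y = -3*(-12) = 36)
h = ⅔ (h = 24/36 = 24*(1/36) = ⅔ ≈ 0.66667)
o(m) = 58
n(A) = -2 (n(A) = 4 - 6 = -2)
o(250) - 454768/n(49) = 58 - 454768/(-2) = 58 - 454768*(-½) = 58 + 227384 = 227442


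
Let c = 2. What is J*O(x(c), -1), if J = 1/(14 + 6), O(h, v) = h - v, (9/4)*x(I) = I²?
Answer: 5/36 ≈ 0.13889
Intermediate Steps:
x(I) = 4*I²/9
J = 1/20 ≈ 0.050000
J*O(x(c), -1) = ((4/9)*2² - 1*(-1))/20 = ((4/9)*4 + 1)/20 = (16/9 + 1)/20 = (1/20)*(25/9) = 5/36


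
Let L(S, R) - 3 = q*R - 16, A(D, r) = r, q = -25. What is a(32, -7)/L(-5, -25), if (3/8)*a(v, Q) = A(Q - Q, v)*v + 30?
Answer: 124/27 ≈ 4.5926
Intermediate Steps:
L(S, R) = -13 - 25*R (L(S, R) = 3 + (-25*R - 16) = 3 + (-16 - 25*R) = -13 - 25*R)
a(v, Q) = 80 + 8*v**2/3 (a(v, Q) = 8*(v*v + 30)/3 = 8*(v**2 + 30)/3 = 8*(30 + v**2)/3 = 80 + 8*v**2/3)
a(32, -7)/L(-5, -25) = (80 + (8/3)*32**2)/(-13 - 25*(-25)) = (80 + (8/3)*1024)/(-13 + 625) = (80 + 8192/3)/612 = (8432/3)*(1/612) = 124/27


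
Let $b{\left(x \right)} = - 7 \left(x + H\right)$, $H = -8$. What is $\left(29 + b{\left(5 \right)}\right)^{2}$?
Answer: $2500$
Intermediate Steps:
$b{\left(x \right)} = 56 - 7 x$ ($b{\left(x \right)} = - 7 \left(x - 8\right) = - 7 \left(-8 + x\right) = 56 - 7 x$)
$\left(29 + b{\left(5 \right)}\right)^{2} = \left(29 + \left(56 - 35\right)\right)^{2} = \left(29 + 21\right)^{2} = 50^{2} = 2500$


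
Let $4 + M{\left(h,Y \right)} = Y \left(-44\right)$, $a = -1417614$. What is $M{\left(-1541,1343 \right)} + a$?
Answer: $-1476710$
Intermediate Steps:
$M{\left(h,Y \right)} = -4 - 44 Y$ ($M{\left(h,Y \right)} = -4 + Y \left(-44\right) = -4 - 44 Y$)
$M{\left(-1541,1343 \right)} + a = \left(-4 - 59092\right) - 1417614 = -59096 - 1417614 = -1476710$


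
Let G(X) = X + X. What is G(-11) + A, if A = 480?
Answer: 458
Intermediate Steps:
G(X) = 2*X
G(-11) + A = 2*(-11) + 480 = -22 + 480 = 458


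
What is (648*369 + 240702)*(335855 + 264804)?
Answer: 288204597426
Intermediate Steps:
(648*369 + 240702)*(335855 + 264804) = (239112 + 240702)*600659 = 479814*600659 = 288204597426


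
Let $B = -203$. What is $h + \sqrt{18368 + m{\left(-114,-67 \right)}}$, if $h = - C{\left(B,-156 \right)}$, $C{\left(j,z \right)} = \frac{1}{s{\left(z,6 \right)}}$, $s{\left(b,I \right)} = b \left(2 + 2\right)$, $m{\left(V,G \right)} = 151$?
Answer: $\frac{1}{624} + \sqrt{18519} \approx 136.09$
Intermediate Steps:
$s{\left(b,I \right)} = 4 b$ ($s{\left(b,I \right)} = b 4 = 4 b$)
$C{\left(j,z \right)} = \frac{1}{4 z}$
$h = \frac{1}{624}$ ($h = - \frac{1}{4 \left(-156\right)} = - \frac{-1}{4 \cdot 156} = \left(-1\right) \left(- \frac{1}{624}\right) = \frac{1}{624} \approx 0.0016026$)
$h + \sqrt{18368 + m{\left(-114,-67 \right)}} = \frac{1}{624} + \sqrt{18368 + 151} = \frac{1}{624} + \sqrt{18519}$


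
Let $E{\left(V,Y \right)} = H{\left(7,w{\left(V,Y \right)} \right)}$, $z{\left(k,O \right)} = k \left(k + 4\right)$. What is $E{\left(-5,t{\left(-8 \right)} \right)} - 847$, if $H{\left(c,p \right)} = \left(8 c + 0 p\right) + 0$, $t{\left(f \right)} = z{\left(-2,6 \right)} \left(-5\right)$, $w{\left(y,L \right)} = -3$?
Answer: $-791$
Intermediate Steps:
$z{\left(k,O \right)} = k \left(4 + k\right)$
$t{\left(f \right)} = 20$ ($t{\left(f \right)} = - 2 \left(4 - 2\right) \left(-5\right) = \left(-2\right) 2 \left(-5\right) = \left(-4\right) \left(-5\right) = 20$)
$H{\left(c,p \right)} = 8 c$ ($H{\left(c,p \right)} = \left(8 c + 0\right) + 0 = 8 c + 0 = 8 c$)
$E{\left(V,Y \right)} = 56$ ($E{\left(V,Y \right)} = 8 \cdot 7 = 56$)
$E{\left(-5,t{\left(-8 \right)} \right)} - 847 = 56 - 847 = -791$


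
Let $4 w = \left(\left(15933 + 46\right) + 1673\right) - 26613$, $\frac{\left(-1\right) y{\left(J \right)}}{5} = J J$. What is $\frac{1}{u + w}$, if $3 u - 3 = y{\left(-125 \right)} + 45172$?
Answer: $- \frac{12}{158683} \approx -7.5622 \cdot 10^{-5}$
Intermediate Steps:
$y{\left(J \right)} = - 5 J^{2}$ ($y{\left(J \right)} = - 5 J J = - 5 J^{2}$)
$w = - \frac{8961}{4}$ ($w = \frac{\left(\left(15933 + 46\right) + 1673\right) - 26613}{4} = \frac{\left(15979 + 1673\right) - 26613}{4} = \frac{17652 - 26613}{4} = \frac{1}{4} \left(-8961\right) = - \frac{8961}{4} \approx -2240.3$)
$u = - \frac{32950}{3}$ ($u = 1 + \frac{- 5 \left(-125\right)^{2} + 45172}{3} = 1 + \frac{\left(-5\right) 15625 + 45172}{3} = 1 + \frac{-78125 + 45172}{3} = 1 + \frac{1}{3} \left(-32953\right) = 1 - \frac{32953}{3} = - \frac{32950}{3} \approx -10983.0$)
$\frac{1}{u + w} = \frac{1}{- \frac{32950}{3} - \frac{8961}{4}} = \frac{1}{- \frac{158683}{12}} = - \frac{12}{158683}$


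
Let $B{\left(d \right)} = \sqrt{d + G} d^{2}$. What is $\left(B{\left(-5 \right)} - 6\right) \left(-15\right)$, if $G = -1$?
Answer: $90 - 375 i \sqrt{6} \approx 90.0 - 918.56 i$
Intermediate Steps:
$B{\left(d \right)} = d^{2} \sqrt{-1 + d}$ ($B{\left(d \right)} = \sqrt{d - 1} d^{2} = \sqrt{-1 + d} d^{2} = d^{2} \sqrt{-1 + d}$)
$\left(B{\left(-5 \right)} - 6\right) \left(-15\right) = \left(\left(-5\right)^{2} \sqrt{-1 - 5} - 6\right) \left(-15\right) = \left(25 \sqrt{-6} - 6\right) \left(-15\right) = \left(25 i \sqrt{6} - 6\right) \left(-15\right) = \left(-6 + 25 i \sqrt{6}\right) \left(-15\right) = 90 - 375 i \sqrt{6}$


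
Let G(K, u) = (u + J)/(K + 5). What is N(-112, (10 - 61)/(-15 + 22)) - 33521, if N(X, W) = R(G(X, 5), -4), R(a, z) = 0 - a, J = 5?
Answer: -3586737/107 ≈ -33521.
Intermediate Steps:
G(K, u) = (5 + u)/(5 + K) (G(K, u) = (u + 5)/(K + 5) = (5 + u)/(5 + K))
R(a, z) = -a
N(X, W) = -10/(5 + X) (N(X, W) = -(5 + 5)/(5 + X) = -10/(5 + X))
N(-112, (10 - 61)/(-15 + 22)) - 33521 = -10/(5 - 112) - 33521 = -10/(-107) - 33521 = -10*(-1/107) - 33521 = 10/107 - 33521 = -3586737/107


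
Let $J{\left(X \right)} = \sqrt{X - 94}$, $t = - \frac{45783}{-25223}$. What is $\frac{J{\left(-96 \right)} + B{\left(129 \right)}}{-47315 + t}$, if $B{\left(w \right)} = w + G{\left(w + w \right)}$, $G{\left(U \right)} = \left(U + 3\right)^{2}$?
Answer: $- \frac{860734875}{596690231} - \frac{25223 i \sqrt{190}}{1193380462} \approx -1.4425 - 0.00029134 i$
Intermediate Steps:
$t = \frac{45783}{25223}$ ($t = \left(-45783\right) \left(- \frac{1}{25223}\right) = \frac{45783}{25223} \approx 1.8151$)
$G{\left(U \right)} = \left(3 + U\right)^{2}$
$J{\left(X \right)} = \sqrt{-94 + X}$
$B{\left(w \right)} = w + \left(3 + 2 w\right)^{2}$ ($B{\left(w \right)} = w + \left(3 + \left(w + w\right)\right)^{2} = w + \left(3 + 2 w\right)^{2}$)
$\frac{J{\left(-96 \right)} + B{\left(129 \right)}}{-47315 + t} = \frac{\sqrt{-94 - 96} + \left(129 + \left(3 + 2 \cdot 129\right)^{2}\right)}{-47315 + \frac{45783}{25223}} = \frac{\sqrt{-190} + \left(129 + \left(3 + 258\right)^{2}\right)}{- \frac{1193380462}{25223}} = \left(i \sqrt{190} + \left(129 + 261^{2}\right)\right) \left(- \frac{25223}{1193380462}\right) = \left(i \sqrt{190} + \left(129 + 68121\right)\right) \left(- \frac{25223}{1193380462}\right) = \left(i \sqrt{190} + 68250\right) \left(- \frac{25223}{1193380462}\right) = \left(68250 + i \sqrt{190}\right) \left(- \frac{25223}{1193380462}\right) = - \frac{860734875}{596690231} - \frac{25223 i \sqrt{190}}{1193380462}$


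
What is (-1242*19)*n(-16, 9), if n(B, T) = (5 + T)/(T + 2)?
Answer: -330372/11 ≈ -30034.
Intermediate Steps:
n(B, T) = (5 + T)/(2 + T)
(-1242*19)*n(-16, 9) = (-1242*19)*((5 + 9)/(2 + 9)) = -23598*14/11 = -330372/11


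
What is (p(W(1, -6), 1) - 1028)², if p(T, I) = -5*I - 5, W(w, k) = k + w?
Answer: 1077444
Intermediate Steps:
p(T, I) = -5 - 5*I
(p(W(1, -6), 1) - 1028)² = ((-5 - 5*1) - 1028)² = ((-5 - 5) - 1028)² = (-10 - 1028)² = (-1038)² = 1077444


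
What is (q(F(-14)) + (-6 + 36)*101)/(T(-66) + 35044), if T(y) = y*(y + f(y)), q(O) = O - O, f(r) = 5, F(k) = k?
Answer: 303/3907 ≈ 0.077553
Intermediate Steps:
q(O) = 0
T(y) = y*(5 + y) (T(y) = y*(y + 5) = y*(5 + y))
(q(F(-14)) + (-6 + 36)*101)/(T(-66) + 35044) = (0 + (-6 + 36)*101)/(-66*(5 - 66) + 35044) = (0 + 30*101)/(-66*(-61) + 35044) = (0 + 3030)/(4026 + 35044) = 3030/39070 = 3030*(1/39070) = 303/3907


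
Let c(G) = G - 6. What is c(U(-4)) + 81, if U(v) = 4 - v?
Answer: 83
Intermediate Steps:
c(G) = -6 + G
c(U(-4)) + 81 = (-6 + (4 - 1*(-4))) + 81 = (-6 + (4 + 4)) + 81 = (-6 + 8) + 81 = 2 + 81 = 83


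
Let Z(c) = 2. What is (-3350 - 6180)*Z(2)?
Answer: -19060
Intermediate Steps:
(-3350 - 6180)*Z(2) = (-3350 - 6180)*2 = -9530*2 = -19060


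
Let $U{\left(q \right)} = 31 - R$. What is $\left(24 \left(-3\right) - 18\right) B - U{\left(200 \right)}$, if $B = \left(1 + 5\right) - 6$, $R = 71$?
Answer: $40$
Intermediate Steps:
$U{\left(q \right)} = -40$ ($U{\left(q \right)} = 31 - 71 = -40$)
$B = 0$ ($B = 6 - 6 = 0$)
$\left(24 \left(-3\right) - 18\right) B - U{\left(200 \right)} = \left(24 \left(-3\right) - 18\right) 0 - -40 = \left(-72 - 18\right) 0 + 40 = \left(-90\right) 0 + 40 = 0 + 40 = 40$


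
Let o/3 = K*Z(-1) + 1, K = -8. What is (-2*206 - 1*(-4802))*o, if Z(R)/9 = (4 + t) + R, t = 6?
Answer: -8520990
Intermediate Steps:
Z(R) = 90 + 9*R (Z(R) = 9*((4 + 6) + R) = 9*(10 + R) = 90 + 9*R)
o = -1941 (o = 3*(-8*(90 + 9*(-1)) + 1) = 3*(-8*(90 - 9) + 1) = 3*(-8*81 + 1) = 3*(-648 + 1) = 3*(-647) = -1941)
(-2*206 - 1*(-4802))*o = (-2*206 - 1*(-4802))*(-1941) = (-412 + 4802)*(-1941) = 4390*(-1941) = -8520990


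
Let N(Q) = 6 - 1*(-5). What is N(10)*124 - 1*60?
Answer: 1304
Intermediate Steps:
N(Q) = 11 (N(Q) = 6 + 5 = 11)
N(10)*124 - 1*60 = 11*124 - 1*60 = 1364 - 60 = 1304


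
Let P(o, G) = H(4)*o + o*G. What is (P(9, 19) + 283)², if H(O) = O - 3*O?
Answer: 145924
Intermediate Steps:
H(O) = -2*O
P(o, G) = -8*o + G*o (P(o, G) = (-2*4)*o + o*G = -8*o + G*o)
(P(9, 19) + 283)² = (9*(-8 + 19) + 283)² = (9*11 + 283)² = (99 + 283)² = 382² = 145924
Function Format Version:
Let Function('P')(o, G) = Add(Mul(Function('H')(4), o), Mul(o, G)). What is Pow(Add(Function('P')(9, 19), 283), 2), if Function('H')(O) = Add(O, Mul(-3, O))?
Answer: 145924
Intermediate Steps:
Function('H')(O) = Mul(-2, O)
Function('P')(o, G) = Add(Mul(-8, o), Mul(G, o)) (Function('P')(o, G) = Add(Mul(Mul(-2, 4), o), Mul(o, G)) = Add(Mul(-8, o), Mul(G, o)))
Pow(Add(Function('P')(9, 19), 283), 2) = Pow(Add(Mul(9, Add(-8, 19)), 283), 2) = Pow(Add(Mul(9, 11), 283), 2) = Pow(Add(99, 283), 2) = Pow(382, 2) = 145924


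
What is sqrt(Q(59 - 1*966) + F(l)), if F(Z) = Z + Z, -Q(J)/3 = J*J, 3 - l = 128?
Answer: I*sqrt(2468197) ≈ 1571.0*I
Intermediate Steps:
l = -125 (l = 3 - 1*128 = 3 - 128 = -125)
Q(J) = -3*J**2 (Q(J) = -3*J*J = -3*J**2)
F(Z) = 2*Z
sqrt(Q(59 - 1*966) + F(l)) = sqrt(-3*(59 - 1*966)**2 + 2*(-125)) = sqrt(-3*(59 - 966)**2 - 250) = sqrt(-3*(-907)**2 - 250) = sqrt(-3*822649 - 250) = sqrt(-2467947 - 250) = sqrt(-2468197) = I*sqrt(2468197)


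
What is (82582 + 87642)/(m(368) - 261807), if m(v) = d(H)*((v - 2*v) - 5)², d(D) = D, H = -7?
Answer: -85112/617855 ≈ -0.13775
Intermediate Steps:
m(v) = -7*(-5 - v)² (m(v) = -7*((v - 2*v) - 5)² = -7*(-v - 5)² = -7*(-5 - v)²)
(82582 + 87642)/(m(368) - 261807) = (82582 + 87642)/(-7*(5 + 368)² - 261807) = 170224/(-7*373² - 261807) = 170224/(-7*139129 - 261807) = 170224/(-973903 - 261807) = 170224/(-1235710) = 170224*(-1/1235710) = -85112/617855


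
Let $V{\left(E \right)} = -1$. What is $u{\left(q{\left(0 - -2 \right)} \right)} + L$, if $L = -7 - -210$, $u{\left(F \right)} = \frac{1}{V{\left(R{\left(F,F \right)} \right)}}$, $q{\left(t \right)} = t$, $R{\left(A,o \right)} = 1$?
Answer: $202$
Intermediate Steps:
$u{\left(F \right)} = -1$ ($u{\left(F \right)} = \frac{1}{-1} = -1$)
$L = 203$ ($L = -7 + 210 = 203$)
$u{\left(q{\left(0 - -2 \right)} \right)} + L = -1 + 203 = 202$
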